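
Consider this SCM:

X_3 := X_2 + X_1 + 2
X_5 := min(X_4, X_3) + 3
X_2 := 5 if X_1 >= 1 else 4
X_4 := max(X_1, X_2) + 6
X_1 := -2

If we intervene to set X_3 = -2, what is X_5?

1

do(X_3=-2) replaces the equation X_3 := X_2 + X_1 + 2 with the constant X_3 = -2.
X_2 = 5 if X_1 >= 1 else 4  [with X_1=-2]  = 4
X_4 = max(X_1, X_2) + 6  [with X_1=-2, X_2=4]  = 10
X_5 = min(X_4, X_3) + 3  [with X_4=10, X_3=-2]  = 1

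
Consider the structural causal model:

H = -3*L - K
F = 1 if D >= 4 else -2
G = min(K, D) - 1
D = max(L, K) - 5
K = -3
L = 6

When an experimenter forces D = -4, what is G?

-5

The intervention breaks the incoming arrows to D: D = max(L, K) - 5 no longer applies, and D = -4.
G = min(K, D) - 1  [with K=-3, D=-4]  = -5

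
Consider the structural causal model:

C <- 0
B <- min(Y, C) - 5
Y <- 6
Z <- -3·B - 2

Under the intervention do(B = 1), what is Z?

The intervention breaks the incoming arrows to B: B <- min(Y, C) - 5 no longer applies, and B = 1.
Z = -3·B - 2  [with B=1]  = -5

-5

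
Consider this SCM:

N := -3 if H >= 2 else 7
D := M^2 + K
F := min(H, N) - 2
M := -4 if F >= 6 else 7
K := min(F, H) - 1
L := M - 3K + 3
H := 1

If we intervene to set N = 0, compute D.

46

Under do(N=0), the mechanism N := -3 if H >= 2 else 7 is discarded; N is fixed at 0.
F = min(H, N) - 2  [with H=1, N=0]  = -2
K = min(F, H) - 1  [with F=-2, H=1]  = -3
M = -4 if F >= 6 else 7  [with F=-2]  = 7
D = M^2 + K  [with M=7, K=-3]  = 46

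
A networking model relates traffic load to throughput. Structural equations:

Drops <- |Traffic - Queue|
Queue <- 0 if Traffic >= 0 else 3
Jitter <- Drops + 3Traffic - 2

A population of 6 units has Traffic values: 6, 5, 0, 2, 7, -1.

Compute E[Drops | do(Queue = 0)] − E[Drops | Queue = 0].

-0.5

Under do(Queue=0), Queue's equation is replaced by Queue=0 for every unit. Per-unit Drops: 6, 5, 0, 2, 7, 1. Mean = 3.5.
Observing Queue=0 restricts to units where Queue's equation naturally yields 0: Traffic ∈ {6, 5, 0, 2, 7}. In that subpopulation Drops = 6, 5, 0, 2, 7, mean 4.
Difference = 3.5 − 4 = -0.5.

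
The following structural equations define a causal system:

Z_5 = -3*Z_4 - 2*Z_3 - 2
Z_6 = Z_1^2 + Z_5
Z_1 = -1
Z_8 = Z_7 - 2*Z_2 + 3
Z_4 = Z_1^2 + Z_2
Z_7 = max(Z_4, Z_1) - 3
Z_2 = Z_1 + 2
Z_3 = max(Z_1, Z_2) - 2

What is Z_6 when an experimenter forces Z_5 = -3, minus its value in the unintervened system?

3

The intervention breaks the incoming arrows to Z_5: Z_5 = -3*Z_4 - 2*Z_3 - 2 no longer applies, and Z_5 = -3.
Z_6 = Z_1^2 + Z_5  [with Z_1=-1, Z_5=-3]  = -2
Without intervention: Z_2 = Z_1 + 2  [with Z_1=-1]  = 1; Z_3 = max(Z_1, Z_2) - 2  [with Z_1=-1, Z_2=1]  = -1; Z_4 = Z_1^2 + Z_2  [with Z_1=-1, Z_2=1]  = 2; Z_5 = -3*Z_4 - 2*Z_3 - 2  [with Z_4=2, Z_3=-1]  = -6; Z_6 = Z_1^2 + Z_5  [with Z_1=-1, Z_5=-6]  = -5.
Change = -2 − (-5) = 3.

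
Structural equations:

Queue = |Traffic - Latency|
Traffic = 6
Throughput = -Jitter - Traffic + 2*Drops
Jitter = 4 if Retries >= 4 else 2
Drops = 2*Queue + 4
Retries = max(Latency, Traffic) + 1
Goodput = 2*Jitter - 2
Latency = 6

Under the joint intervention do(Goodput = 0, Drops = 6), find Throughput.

2

Under do(Goodput = 0, Drops = 6), each intervened variable's structural equation is replaced by its fixed value.
Retries = max(Latency, Traffic) + 1  [with Latency=6, Traffic=6]  = 7
Jitter = 4 if Retries >= 4 else 2  [with Retries=7]  = 4
Throughput = -Jitter - Traffic + 2*Drops  [with Jitter=4, Traffic=6, Drops=6]  = 2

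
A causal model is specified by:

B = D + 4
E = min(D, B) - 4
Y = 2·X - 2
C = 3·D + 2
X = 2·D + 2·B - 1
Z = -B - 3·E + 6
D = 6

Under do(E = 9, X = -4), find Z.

The joint intervention fixes E = 9, X = -4, removing each variable's own equation.
B = D + 4  [with D=6]  = 10
Z = -B - 3·E + 6  [with B=10, E=9]  = -31

-31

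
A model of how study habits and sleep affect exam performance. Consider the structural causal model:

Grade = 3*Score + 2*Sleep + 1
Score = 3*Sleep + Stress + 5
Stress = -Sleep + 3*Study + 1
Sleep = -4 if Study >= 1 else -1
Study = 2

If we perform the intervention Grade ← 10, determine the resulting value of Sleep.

Under do(Grade=10), the mechanism Grade = 3*Score + 2*Sleep + 1 is discarded; Grade is fixed at 10.
No directed path runs from Grade to Sleep, so Sleep keeps its natural value.
Sleep = -4 if Study >= 1 else -1  [with Study=2]  = -4

-4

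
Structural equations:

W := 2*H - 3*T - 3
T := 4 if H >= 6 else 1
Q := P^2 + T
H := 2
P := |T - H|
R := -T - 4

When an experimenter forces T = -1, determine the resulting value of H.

Under do(T=-1), the mechanism T := 4 if H >= 6 else 1 is discarded; T is fixed at -1.
H is not downstream of the intervention, so its value is determined by the original equations.

2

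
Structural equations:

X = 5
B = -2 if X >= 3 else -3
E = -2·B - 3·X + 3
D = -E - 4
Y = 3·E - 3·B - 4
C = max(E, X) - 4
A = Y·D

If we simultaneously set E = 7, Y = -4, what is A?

44

Under do(E = 7, Y = -4), each intervened variable's structural equation is replaced by its fixed value.
D = -E - 4  [with E=7]  = -11
A = Y·D  [with Y=-4, D=-11]  = 44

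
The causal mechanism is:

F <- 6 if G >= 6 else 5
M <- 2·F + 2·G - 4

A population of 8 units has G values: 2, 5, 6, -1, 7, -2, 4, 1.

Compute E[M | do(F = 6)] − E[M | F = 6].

do(F=6) breaks F's dependence on G. With F=6 fixed, M across the units is 12, 18, 20, 6, 22, 4, 16, 10, mean 13.5.
Conditioning on F=6 selects the 2 unit(s) with G ∈ {6, 7}. Their M values: 20, 22. Mean = 21.
Difference = 13.5 − 21 = -7.5.

-7.5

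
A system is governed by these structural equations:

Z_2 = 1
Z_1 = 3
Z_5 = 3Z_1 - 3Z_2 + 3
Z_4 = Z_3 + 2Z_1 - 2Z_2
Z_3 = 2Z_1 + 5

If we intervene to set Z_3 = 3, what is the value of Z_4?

The intervention breaks the incoming arrows to Z_3: Z_3 = 2Z_1 + 5 no longer applies, and Z_3 = 3.
Z_4 = Z_3 + 2Z_1 - 2Z_2  [with Z_3=3, Z_1=3, Z_2=1]  = 7

7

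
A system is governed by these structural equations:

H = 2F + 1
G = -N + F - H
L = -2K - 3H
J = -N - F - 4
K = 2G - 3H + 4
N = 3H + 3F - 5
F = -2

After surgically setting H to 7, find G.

Under do(H=7), the mechanism H = 2F + 1 is discarded; H is fixed at 7.
N = 3H + 3F - 5  [with H=7, F=-2]  = 10
G = -N + F - H  [with N=10, F=-2, H=7]  = -19

-19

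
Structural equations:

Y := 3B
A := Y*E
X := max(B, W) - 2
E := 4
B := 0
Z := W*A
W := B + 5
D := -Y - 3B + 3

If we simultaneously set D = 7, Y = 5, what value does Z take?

The joint intervention fixes D = 7, Y = 5, removing each variable's own equation.
A = Y*E  [with Y=5, E=4]  = 20
W = B + 5  [with B=0]  = 5
Z = W*A  [with W=5, A=20]  = 100

100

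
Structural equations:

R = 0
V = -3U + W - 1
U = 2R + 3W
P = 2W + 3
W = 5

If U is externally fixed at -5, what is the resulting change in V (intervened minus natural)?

60

Intervening sets U = -5 and removes its equation (U = 2R + 3W).
V = -3U + W - 1  [with U=-5, W=5]  = 19
Without intervention: U = 2R + 3W  [with R=0, W=5]  = 15; V = -3U + W - 1  [with U=15, W=5]  = -41.
Change = 19 − (-41) = 60.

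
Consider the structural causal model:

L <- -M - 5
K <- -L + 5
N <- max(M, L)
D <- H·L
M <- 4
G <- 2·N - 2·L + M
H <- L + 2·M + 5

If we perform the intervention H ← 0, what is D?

0

The intervention breaks the incoming arrows to H: H <- L + 2·M + 5 no longer applies, and H = 0.
L = -M - 5  [with M=4]  = -9
D = H·L  [with H=0, L=-9]  = 0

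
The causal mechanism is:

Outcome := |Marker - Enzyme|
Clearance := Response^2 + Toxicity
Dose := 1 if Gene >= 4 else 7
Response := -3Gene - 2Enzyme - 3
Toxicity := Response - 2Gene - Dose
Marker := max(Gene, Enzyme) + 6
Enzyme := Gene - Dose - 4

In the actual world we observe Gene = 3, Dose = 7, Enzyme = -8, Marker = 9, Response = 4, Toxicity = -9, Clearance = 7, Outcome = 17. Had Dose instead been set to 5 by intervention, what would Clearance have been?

Under do(Dose=5), the mechanism Dose := 1 if Gene >= 4 else 7 is discarded; Dose is fixed at 5.
Enzyme = Gene - Dose - 4  [with Gene=3, Dose=5]  = -6
Response = -3Gene - 2Enzyme - 3  [with Gene=3, Enzyme=-6]  = 0
Toxicity = Response - 2Gene - Dose  [with Response=0, Gene=3, Dose=5]  = -11
Clearance = Response^2 + Toxicity  [with Response=0, Toxicity=-11]  = -11

-11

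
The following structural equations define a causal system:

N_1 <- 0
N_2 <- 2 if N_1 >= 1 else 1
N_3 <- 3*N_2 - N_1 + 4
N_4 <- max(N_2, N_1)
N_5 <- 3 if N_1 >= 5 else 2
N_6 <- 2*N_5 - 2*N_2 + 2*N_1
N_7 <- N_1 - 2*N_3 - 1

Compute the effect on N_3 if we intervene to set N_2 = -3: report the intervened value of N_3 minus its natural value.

-12

The intervention breaks the incoming arrows to N_2: N_2 <- 2 if N_1 >= 1 else 1 no longer applies, and N_2 = -3.
N_3 = 3*N_2 - N_1 + 4  [with N_2=-3, N_1=0]  = -5
Without intervention: N_2 = 2 if N_1 >= 1 else 1  [with N_1=0]  = 1; N_3 = 3*N_2 - N_1 + 4  [with N_2=1, N_1=0]  = 7.
Change = -5 − 7 = -12.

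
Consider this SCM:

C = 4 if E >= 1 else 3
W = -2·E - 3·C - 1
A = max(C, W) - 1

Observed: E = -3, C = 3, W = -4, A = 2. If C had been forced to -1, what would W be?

The intervention breaks the incoming arrows to C: C = 4 if E >= 1 else 3 no longer applies, and C = -1.
W = -2·E - 3·C - 1  [with E=-3, C=-1]  = 8

8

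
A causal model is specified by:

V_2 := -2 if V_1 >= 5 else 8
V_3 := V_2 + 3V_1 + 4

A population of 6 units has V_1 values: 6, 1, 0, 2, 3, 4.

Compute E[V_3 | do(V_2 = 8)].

20

Under do(V_2=8), V_2's equation is replaced by V_2=8 for every unit. Per-unit V_3: 30, 15, 12, 18, 21, 24. Mean = 20.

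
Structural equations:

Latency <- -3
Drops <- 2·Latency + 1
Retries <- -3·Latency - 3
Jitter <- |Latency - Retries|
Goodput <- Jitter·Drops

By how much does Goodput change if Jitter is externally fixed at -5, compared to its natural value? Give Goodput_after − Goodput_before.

70

Intervening sets Jitter = -5 and removes its equation (Jitter <- |Latency - Retries|).
Drops = 2·Latency + 1  [with Latency=-3]  = -5
Goodput = Jitter·Drops  [with Jitter=-5, Drops=-5]  = 25
Without intervention: Drops = 2·Latency + 1  [with Latency=-3]  = -5; Retries = -3·Latency - 3  [with Latency=-3]  = 6; Jitter = |Latency - Retries|  [with Latency=-3, Retries=6]  = 9; Goodput = Jitter·Drops  [with Jitter=9, Drops=-5]  = -45.
Change = 25 − (-45) = 70.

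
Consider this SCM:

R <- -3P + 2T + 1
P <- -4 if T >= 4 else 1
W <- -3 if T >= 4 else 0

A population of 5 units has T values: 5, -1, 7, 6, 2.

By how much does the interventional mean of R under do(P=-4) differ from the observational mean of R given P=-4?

do(P=-4) breaks P's dependence on T. With P=-4 fixed, R across the units is 23, 11, 27, 25, 17, mean 20.6.
Observing P=-4 restricts to units where P's equation naturally yields -4: T ∈ {5, 7, 6}. In that subpopulation R = 23, 27, 25, mean 25.
Difference = 20.6 − 25 = -4.4.

-4.4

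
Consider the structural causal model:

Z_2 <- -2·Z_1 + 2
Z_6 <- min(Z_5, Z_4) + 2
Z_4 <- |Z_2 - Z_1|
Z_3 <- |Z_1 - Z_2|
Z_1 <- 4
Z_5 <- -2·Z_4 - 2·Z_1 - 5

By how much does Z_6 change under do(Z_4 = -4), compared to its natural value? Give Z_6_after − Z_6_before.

28

Under do(Z_4=-4), the mechanism Z_4 <- |Z_2 - Z_1| is discarded; Z_4 is fixed at -4.
Z_5 = -2·Z_4 - 2·Z_1 - 5  [with Z_4=-4, Z_1=4]  = -5
Z_6 = min(Z_5, Z_4) + 2  [with Z_5=-5, Z_4=-4]  = -3
Without intervention: Z_2 = -2·Z_1 + 2  [with Z_1=4]  = -6; Z_4 = |Z_2 - Z_1|  [with Z_2=-6, Z_1=4]  = 10; Z_5 = -2·Z_4 - 2·Z_1 - 5  [with Z_4=10, Z_1=4]  = -33; Z_6 = min(Z_5, Z_4) + 2  [with Z_5=-33, Z_4=10]  = -31.
Change = -3 − (-31) = 28.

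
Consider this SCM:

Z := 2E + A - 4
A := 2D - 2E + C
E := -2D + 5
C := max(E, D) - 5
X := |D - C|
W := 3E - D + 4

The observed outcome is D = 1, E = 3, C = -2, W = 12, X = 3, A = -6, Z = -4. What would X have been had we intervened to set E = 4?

do(E=4) replaces the equation E := -2D + 5 with the constant E = 4.
C = max(E, D) - 5  [with E=4, D=1]  = -1
X = |D - C|  [with D=1, C=-1]  = 2

2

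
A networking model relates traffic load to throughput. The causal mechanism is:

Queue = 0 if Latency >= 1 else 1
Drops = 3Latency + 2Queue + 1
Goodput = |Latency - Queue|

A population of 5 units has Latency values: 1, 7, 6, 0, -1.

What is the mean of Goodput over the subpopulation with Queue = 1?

Observing Queue=1 restricts to units where Queue's equation naturally yields 1: Latency ∈ {0, -1}. In that subpopulation Goodput = 1, 2, mean 1.5.

1.5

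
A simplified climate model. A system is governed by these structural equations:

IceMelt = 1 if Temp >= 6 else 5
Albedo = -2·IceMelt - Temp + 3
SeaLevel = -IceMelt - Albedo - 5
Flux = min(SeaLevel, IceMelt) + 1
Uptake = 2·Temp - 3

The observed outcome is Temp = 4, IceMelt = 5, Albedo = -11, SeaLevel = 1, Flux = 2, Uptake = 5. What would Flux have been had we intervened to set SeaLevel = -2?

-1

Intervening sets SeaLevel = -2 and removes its equation (SeaLevel = -IceMelt - Albedo - 5).
IceMelt = 1 if Temp >= 6 else 5  [with Temp=4]  = 5
Flux = min(SeaLevel, IceMelt) + 1  [with SeaLevel=-2, IceMelt=5]  = -1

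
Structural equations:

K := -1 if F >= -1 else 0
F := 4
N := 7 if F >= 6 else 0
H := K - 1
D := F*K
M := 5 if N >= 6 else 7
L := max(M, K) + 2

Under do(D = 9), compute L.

The intervention breaks the incoming arrows to D: D := F*K no longer applies, and D = 9.
No directed path runs from D to L, so L keeps its natural value.
N = 7 if F >= 6 else 0  [with F=4]  = 0
K = -1 if F >= -1 else 0  [with F=4]  = -1
M = 5 if N >= 6 else 7  [with N=0]  = 7
L = max(M, K) + 2  [with M=7, K=-1]  = 9

9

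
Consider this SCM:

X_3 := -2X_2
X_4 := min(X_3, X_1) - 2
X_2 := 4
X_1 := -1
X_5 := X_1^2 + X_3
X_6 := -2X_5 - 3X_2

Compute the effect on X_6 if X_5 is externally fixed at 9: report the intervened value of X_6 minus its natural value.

The intervention breaks the incoming arrows to X_5: X_5 := X_1^2 + X_3 no longer applies, and X_5 = 9.
X_6 = -2X_5 - 3X_2  [with X_5=9, X_2=4]  = -30
Without intervention: X_3 = -2X_2  [with X_2=4]  = -8; X_5 = X_1^2 + X_3  [with X_1=-1, X_3=-8]  = -7; X_6 = -2X_5 - 3X_2  [with X_5=-7, X_2=4]  = 2.
Change = -30 − 2 = -32.

-32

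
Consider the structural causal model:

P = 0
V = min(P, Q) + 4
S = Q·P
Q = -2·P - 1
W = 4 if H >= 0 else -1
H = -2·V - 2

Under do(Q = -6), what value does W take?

do(Q=-6) replaces the equation Q = -2·P - 1 with the constant Q = -6.
V = min(P, Q) + 4  [with P=0, Q=-6]  = -2
H = -2·V - 2  [with V=-2]  = 2
W = 4 if H >= 0 else -1  [with H=2]  = 4

4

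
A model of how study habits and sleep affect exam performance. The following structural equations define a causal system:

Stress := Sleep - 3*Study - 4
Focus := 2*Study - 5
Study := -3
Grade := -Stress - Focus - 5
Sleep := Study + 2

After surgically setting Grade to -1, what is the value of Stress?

4

do(Grade=-1) replaces the equation Grade := -Stress - Focus - 5 with the constant Grade = -1.
Stress is not downstream of the intervention, so its value is determined by the original equations.
Sleep = Study + 2  [with Study=-3]  = -1
Stress = Sleep - 3*Study - 4  [with Sleep=-1, Study=-3]  = 4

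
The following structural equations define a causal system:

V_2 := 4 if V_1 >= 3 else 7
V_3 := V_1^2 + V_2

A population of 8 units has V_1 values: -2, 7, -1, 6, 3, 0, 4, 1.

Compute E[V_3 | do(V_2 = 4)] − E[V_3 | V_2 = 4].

Under do(V_2=4), V_2's equation is replaced by V_2=4 for every unit. Per-unit V_3: 8, 53, 5, 40, 13, 4, 20, 5. Mean = 18.5.
E[V_3|V_2=4] averages over only the 4 units with V_2=4 (V_1 = 7, 6, 3, 4): V_3 = 53, 40, 13, 20, mean 31.5.
Difference = 18.5 − 31.5 = -13.

-13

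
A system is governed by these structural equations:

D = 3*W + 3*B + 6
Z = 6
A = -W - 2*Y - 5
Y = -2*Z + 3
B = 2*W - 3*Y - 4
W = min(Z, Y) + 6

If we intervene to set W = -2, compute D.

57

The intervention breaks the incoming arrows to W: W = min(Z, Y) + 6 no longer applies, and W = -2.
Y = -2*Z + 3  [with Z=6]  = -9
B = 2*W - 3*Y - 4  [with W=-2, Y=-9]  = 19
D = 3*W + 3*B + 6  [with W=-2, B=19]  = 57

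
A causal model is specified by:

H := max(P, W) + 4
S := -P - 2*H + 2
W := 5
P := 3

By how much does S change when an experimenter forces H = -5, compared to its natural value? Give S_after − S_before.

28

The intervention breaks the incoming arrows to H: H := max(P, W) + 4 no longer applies, and H = -5.
S = -P - 2*H + 2  [with P=3, H=-5]  = 9
Without intervention: H = max(P, W) + 4  [with P=3, W=5]  = 9; S = -P - 2*H + 2  [with P=3, H=9]  = -19.
Change = 9 − (-19) = 28.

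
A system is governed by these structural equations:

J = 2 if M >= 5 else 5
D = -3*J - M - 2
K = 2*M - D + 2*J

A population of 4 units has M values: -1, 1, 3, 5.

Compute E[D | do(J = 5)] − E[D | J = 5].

Under do(J=5), J's equation is replaced by J=5 for every unit. Per-unit D: -16, -18, -20, -22. Mean = -19.
E[D|J=5] averages over only the 3 units with J=5 (M = -1, 1, 3): D = -16, -18, -20, mean -18.
Difference = -19 − (-18) = -1.

-1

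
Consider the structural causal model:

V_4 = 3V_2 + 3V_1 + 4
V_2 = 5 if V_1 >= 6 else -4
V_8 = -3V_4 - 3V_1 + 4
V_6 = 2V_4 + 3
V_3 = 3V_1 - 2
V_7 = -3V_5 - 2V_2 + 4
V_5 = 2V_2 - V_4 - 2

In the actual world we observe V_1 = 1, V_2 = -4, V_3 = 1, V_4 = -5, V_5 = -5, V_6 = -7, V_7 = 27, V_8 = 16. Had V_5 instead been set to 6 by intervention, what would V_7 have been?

Under do(V_5=6), the mechanism V_5 = 2V_2 - V_4 - 2 is discarded; V_5 is fixed at 6.
V_2 = 5 if V_1 >= 6 else -4  [with V_1=1]  = -4
V_7 = -3V_5 - 2V_2 + 4  [with V_5=6, V_2=-4]  = -6

-6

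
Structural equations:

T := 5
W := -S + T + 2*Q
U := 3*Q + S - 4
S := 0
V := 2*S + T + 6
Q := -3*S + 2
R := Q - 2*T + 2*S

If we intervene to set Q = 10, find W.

do(Q=10) replaces the equation Q := -3*S + 2 with the constant Q = 10.
W = -S + T + 2*Q  [with S=0, T=5, Q=10]  = 25

25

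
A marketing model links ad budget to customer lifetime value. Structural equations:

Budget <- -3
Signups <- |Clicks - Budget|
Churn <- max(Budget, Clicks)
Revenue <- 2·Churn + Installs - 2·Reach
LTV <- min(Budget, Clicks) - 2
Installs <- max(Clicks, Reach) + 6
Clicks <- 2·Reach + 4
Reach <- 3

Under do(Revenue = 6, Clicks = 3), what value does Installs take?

9

The joint intervention fixes Revenue = 6, Clicks = 3, removing each variable's own equation.
Installs = max(Clicks, Reach) + 6  [with Clicks=3, Reach=3]  = 9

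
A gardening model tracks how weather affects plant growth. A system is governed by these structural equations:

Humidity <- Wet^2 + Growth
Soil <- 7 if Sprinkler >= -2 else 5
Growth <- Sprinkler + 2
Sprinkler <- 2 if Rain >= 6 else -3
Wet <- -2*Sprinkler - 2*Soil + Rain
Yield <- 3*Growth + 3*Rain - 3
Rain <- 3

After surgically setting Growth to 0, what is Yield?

Under do(Growth=0), the mechanism Growth <- Sprinkler + 2 is discarded; Growth is fixed at 0.
Yield = 3*Growth + 3*Rain - 3  [with Growth=0, Rain=3]  = 6

6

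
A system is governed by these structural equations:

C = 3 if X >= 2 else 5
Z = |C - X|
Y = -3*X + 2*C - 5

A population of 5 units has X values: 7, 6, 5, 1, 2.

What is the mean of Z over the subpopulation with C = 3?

E[Z|C=3] averages over only the 4 units with C=3 (X = 7, 6, 5, 2): Z = 4, 3, 2, 1, mean 2.5.

2.5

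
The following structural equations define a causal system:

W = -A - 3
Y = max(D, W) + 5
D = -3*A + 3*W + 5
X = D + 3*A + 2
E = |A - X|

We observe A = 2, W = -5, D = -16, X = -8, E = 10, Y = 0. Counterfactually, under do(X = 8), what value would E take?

6

Intervening sets X = 8 and removes its equation (X = D + 3*A + 2).
E = |A - X|  [with A=2, X=8]  = 6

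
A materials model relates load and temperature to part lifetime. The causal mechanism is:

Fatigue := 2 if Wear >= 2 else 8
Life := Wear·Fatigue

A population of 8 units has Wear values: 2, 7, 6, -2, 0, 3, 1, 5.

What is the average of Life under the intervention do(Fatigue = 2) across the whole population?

5.5

Under do(Fatigue=2), Fatigue's equation is replaced by Fatigue=2 for every unit. Per-unit Life: 4, 14, 12, -4, 0, 6, 2, 10. Mean = 5.5.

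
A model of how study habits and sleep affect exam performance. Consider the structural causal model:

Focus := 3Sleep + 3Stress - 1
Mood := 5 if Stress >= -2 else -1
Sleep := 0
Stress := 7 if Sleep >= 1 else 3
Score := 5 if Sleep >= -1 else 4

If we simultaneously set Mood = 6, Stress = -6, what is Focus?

Setting Mood = 6, Stress = -6 by intervention discards those variables' equations.
Focus = 3Sleep + 3Stress - 1  [with Sleep=0, Stress=-6]  = -19

-19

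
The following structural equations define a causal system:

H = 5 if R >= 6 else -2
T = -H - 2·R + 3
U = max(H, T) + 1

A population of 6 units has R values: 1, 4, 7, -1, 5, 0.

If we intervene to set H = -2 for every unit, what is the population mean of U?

do(H=-2) breaks H's dependence on R. With H=-2 fixed, U across the units is 4, -1, -1, 8, -1, 6, mean 2.5.

2.5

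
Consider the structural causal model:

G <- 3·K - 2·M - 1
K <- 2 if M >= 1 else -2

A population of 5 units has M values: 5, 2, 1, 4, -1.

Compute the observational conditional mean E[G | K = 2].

-1

E[G|K=2] averages over only the 4 units with K=2 (M = 5, 2, 1, 4): G = -5, 1, 3, -3, mean -1.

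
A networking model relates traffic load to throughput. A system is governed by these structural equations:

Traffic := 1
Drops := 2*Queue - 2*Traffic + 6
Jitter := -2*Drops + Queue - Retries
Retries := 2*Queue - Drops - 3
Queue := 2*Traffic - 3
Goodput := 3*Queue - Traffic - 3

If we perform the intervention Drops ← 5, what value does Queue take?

Under do(Drops=5), the mechanism Drops := 2*Queue - 2*Traffic + 6 is discarded; Drops is fixed at 5.
Since Queue is not a descendant of the intervened variable, it is unaffected.
Queue = 2*Traffic - 3  [with Traffic=1]  = -1

-1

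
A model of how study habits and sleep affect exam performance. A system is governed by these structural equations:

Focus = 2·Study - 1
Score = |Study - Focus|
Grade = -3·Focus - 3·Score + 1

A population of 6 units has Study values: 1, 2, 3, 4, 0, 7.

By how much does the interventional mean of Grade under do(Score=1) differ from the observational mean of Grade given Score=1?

-11

do(Score=1) breaks Score's dependence on Study. With Score=1 fixed, Grade across the units is -5, -11, -17, -23, 1, -41, mean -16.
E[Grade|Score=1] averages over only the 2 units with Score=1 (Study = 2, 0): Grade = -11, 1, mean -5.
Difference = -16 − (-5) = -11.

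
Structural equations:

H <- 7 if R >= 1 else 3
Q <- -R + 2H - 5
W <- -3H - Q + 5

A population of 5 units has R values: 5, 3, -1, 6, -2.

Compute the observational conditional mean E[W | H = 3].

-6.5

Observing H=3 restricts to units where H's equation naturally yields 3: R ∈ {-1, -2}. In that subpopulation W = -6, -7, mean -6.5.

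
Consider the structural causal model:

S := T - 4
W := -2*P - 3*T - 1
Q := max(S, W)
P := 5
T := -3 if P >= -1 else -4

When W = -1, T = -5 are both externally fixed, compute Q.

Setting W = -1, T = -5 by intervention discards those variables' equations.
S = T - 4  [with T=-5]  = -9
Q = max(S, W)  [with S=-9, W=-1]  = -1

-1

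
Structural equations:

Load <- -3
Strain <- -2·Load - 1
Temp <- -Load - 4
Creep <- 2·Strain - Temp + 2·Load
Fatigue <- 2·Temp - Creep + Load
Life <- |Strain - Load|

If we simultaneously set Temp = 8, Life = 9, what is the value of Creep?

-4

Setting Temp = 8, Life = 9 by intervention discards those variables' equations.
Strain = -2·Load - 1  [with Load=-3]  = 5
Creep = 2·Strain - Temp + 2·Load  [with Strain=5, Temp=8, Load=-3]  = -4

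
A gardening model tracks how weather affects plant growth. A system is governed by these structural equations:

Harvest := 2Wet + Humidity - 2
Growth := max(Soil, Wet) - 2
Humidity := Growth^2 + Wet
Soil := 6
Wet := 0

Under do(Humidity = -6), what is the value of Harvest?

-8

Intervening sets Humidity = -6 and removes its equation (Humidity := Growth^2 + Wet).
Harvest = 2Wet + Humidity - 2  [with Wet=0, Humidity=-6]  = -8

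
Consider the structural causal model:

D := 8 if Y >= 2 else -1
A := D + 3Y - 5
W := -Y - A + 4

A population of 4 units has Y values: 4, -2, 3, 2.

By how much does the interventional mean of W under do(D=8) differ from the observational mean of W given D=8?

5

The intervention sets D=8 in all 4 units regardless of Y. Recomputing W per unit gives -15, 9, -11, -7; average -6.
Conditioning on D=8 selects the 3 unit(s) with Y ∈ {4, 3, 2}. Their W values: -15, -11, -7. Mean = -11.
Difference = -6 − (-11) = 5.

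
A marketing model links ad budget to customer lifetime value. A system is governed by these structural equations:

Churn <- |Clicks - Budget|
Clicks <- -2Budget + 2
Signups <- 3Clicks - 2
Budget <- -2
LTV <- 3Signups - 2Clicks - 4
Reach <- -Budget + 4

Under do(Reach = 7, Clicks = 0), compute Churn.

2

Under do(Reach = 7, Clicks = 0), each intervened variable's structural equation is replaced by its fixed value.
Churn = |Clicks - Budget|  [with Clicks=0, Budget=-2]  = 2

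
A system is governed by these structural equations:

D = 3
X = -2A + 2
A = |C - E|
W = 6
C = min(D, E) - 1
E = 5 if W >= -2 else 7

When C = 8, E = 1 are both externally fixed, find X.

-12

The joint intervention fixes C = 8, E = 1, removing each variable's own equation.
A = |C - E|  [with C=8, E=1]  = 7
X = -2A + 2  [with A=7]  = -12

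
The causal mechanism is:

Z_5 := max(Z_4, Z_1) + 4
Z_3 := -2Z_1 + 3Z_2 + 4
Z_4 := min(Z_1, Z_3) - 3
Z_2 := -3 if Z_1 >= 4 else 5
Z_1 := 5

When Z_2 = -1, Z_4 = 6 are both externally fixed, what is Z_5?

10

Setting Z_2 = -1, Z_4 = 6 by intervention discards those variables' equations.
Z_5 = max(Z_4, Z_1) + 4  [with Z_4=6, Z_1=5]  = 10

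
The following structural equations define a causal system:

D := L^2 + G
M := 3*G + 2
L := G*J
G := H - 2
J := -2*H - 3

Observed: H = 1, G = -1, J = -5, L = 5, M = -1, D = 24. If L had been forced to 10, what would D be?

99

Under do(L=10), the mechanism L := G*J is discarded; L is fixed at 10.
G = H - 2  [with H=1]  = -1
D = L^2 + G  [with L=10, G=-1]  = 99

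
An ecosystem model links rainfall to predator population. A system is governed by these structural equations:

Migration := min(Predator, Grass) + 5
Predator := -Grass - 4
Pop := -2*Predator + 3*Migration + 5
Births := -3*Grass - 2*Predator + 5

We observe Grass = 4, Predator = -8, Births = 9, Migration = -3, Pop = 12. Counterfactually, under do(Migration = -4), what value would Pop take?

Intervening sets Migration = -4 and removes its equation (Migration := min(Predator, Grass) + 5).
Predator = -Grass - 4  [with Grass=4]  = -8
Pop = -2*Predator + 3*Migration + 5  [with Predator=-8, Migration=-4]  = 9

9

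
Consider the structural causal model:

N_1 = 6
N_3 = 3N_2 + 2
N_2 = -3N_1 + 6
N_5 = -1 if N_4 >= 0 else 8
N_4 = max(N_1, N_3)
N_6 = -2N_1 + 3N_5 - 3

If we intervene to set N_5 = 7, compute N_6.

The intervention breaks the incoming arrows to N_5: N_5 = -1 if N_4 >= 0 else 8 no longer applies, and N_5 = 7.
N_6 = -2N_1 + 3N_5 - 3  [with N_1=6, N_5=7]  = 6

6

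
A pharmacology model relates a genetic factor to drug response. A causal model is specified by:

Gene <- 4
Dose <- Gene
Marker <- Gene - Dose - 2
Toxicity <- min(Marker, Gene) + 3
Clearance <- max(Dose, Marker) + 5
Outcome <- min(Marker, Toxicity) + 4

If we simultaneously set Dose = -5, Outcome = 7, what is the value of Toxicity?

The joint intervention fixes Dose = -5, Outcome = 7, removing each variable's own equation.
Marker = Gene - Dose - 2  [with Gene=4, Dose=-5]  = 7
Toxicity = min(Marker, Gene) + 3  [with Marker=7, Gene=4]  = 7

7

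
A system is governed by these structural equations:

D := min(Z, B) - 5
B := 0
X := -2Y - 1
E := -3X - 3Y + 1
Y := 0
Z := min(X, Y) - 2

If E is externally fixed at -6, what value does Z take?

The intervention breaks the incoming arrows to E: E := -3X - 3Y + 1 no longer applies, and E = -6.
Since Z is not a descendant of the intervened variable, it is unaffected.
X = -2Y - 1  [with Y=0]  = -1
Z = min(X, Y) - 2  [with X=-1, Y=0]  = -3

-3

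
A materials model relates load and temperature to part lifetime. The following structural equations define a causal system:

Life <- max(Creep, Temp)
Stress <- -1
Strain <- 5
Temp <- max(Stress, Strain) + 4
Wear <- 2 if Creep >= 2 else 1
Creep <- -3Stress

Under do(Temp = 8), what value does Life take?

8

The intervention breaks the incoming arrows to Temp: Temp <- max(Stress, Strain) + 4 no longer applies, and Temp = 8.
Creep = -3Stress  [with Stress=-1]  = 3
Life = max(Creep, Temp)  [with Creep=3, Temp=8]  = 8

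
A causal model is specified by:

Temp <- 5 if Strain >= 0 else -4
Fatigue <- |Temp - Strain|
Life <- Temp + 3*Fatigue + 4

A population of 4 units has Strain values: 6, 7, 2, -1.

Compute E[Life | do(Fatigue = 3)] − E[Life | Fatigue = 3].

The intervention sets Fatigue=3 in all 4 units regardless of Strain. Recomputing Life per unit gives 18, 18, 18, 9; average 15.75.
Conditioning on Fatigue=3 selects the 2 unit(s) with Strain ∈ {2, -1}. Their Life values: 18, 9. Mean = 13.5.
Difference = 15.75 − 13.5 = 2.25.

2.25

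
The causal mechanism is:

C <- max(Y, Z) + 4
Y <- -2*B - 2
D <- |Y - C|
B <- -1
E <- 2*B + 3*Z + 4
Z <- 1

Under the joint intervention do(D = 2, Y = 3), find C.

Under do(D = 2, Y = 3), each intervened variable's structural equation is replaced by its fixed value.
C = max(Y, Z) + 4  [with Y=3, Z=1]  = 7

7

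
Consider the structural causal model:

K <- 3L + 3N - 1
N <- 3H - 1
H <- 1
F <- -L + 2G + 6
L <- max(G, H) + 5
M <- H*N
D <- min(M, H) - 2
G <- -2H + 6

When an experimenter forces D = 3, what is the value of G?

The intervention breaks the incoming arrows to D: D <- min(M, H) - 2 no longer applies, and D = 3.
G is not downstream of the intervention, so its value is determined by the original equations.
G = -2H + 6  [with H=1]  = 4

4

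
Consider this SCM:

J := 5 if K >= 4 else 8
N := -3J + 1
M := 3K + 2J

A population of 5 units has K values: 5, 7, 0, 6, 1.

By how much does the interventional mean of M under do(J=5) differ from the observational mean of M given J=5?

do(J=5) breaks J's dependence on K. With J=5 fixed, M across the units is 25, 31, 10, 28, 13, mean 21.4.
E[M|J=5] averages over only the 3 units with J=5 (K = 5, 7, 6): M = 25, 31, 28, mean 28.
Difference = 21.4 − 28 = -6.6.

-6.6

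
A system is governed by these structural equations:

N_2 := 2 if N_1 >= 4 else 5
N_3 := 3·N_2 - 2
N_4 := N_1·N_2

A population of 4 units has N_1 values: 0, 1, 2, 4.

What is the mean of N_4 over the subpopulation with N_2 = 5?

Observing N_2=5 restricts to units where N_2's equation naturally yields 5: N_1 ∈ {0, 1, 2}. In that subpopulation N_4 = 0, 5, 10, mean 5.

5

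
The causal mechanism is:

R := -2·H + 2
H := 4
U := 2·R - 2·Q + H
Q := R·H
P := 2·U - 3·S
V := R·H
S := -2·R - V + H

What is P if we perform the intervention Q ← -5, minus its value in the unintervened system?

The intervention breaks the incoming arrows to Q: Q := R·H no longer applies, and Q = -5.
R = -2·H + 2  [with H=4]  = -6
V = R·H  [with R=-6, H=4]  = -24
S = -2·R - V + H  [with R=-6, V=-24, H=4]  = 40
U = 2·R - 2·Q + H  [with R=-6, Q=-5, H=4]  = 2
P = 2·U - 3·S  [with U=2, S=40]  = -116
Without intervention: R = -2·H + 2  [with H=4]  = -6; V = R·H  [with R=-6, H=4]  = -24; Q = R·H  [with R=-6, H=4]  = -24; S = -2·R - V + H  [with R=-6, V=-24, H=4]  = 40; U = 2·R - 2·Q + H  [with R=-6, Q=-24, H=4]  = 40; P = 2·U - 3·S  [with U=40, S=40]  = -40.
Change = -116 − (-40) = -76.

-76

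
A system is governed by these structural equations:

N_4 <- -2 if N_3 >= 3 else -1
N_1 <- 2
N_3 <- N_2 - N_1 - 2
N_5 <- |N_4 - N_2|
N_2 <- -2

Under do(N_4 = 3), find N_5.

Intervening sets N_4 = 3 and removes its equation (N_4 <- -2 if N_3 >= 3 else -1).
N_5 = |N_4 - N_2|  [with N_4=3, N_2=-2]  = 5

5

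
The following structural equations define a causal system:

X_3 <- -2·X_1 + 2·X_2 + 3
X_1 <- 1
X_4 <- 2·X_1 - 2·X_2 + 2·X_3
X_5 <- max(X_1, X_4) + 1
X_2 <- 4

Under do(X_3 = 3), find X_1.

Under do(X_3=3), the mechanism X_3 <- -2·X_1 + 2·X_2 + 3 is discarded; X_3 is fixed at 3.
X_1 is not downstream of the intervention, so its value is determined by the original equations.

1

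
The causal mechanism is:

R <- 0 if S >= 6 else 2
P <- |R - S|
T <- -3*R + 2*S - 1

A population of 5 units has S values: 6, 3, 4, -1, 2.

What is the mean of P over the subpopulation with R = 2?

1.5

Observing R=2 restricts to units where R's equation naturally yields 2: S ∈ {3, 4, -1, 2}. In that subpopulation P = 1, 2, 3, 0, mean 1.5.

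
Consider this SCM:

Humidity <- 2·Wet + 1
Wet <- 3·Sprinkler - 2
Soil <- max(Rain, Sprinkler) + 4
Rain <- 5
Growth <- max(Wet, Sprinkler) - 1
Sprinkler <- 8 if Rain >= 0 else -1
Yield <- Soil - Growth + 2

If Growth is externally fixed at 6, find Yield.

Under do(Growth=6), the mechanism Growth <- max(Wet, Sprinkler) - 1 is discarded; Growth is fixed at 6.
Sprinkler = 8 if Rain >= 0 else -1  [with Rain=5]  = 8
Soil = max(Rain, Sprinkler) + 4  [with Rain=5, Sprinkler=8]  = 12
Yield = Soil - Growth + 2  [with Soil=12, Growth=6]  = 8

8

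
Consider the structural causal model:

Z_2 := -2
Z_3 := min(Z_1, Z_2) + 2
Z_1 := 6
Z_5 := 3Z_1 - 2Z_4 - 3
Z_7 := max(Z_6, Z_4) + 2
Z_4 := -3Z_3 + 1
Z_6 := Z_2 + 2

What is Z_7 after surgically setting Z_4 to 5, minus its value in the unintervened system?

4

The intervention breaks the incoming arrows to Z_4: Z_4 := -3Z_3 + 1 no longer applies, and Z_4 = 5.
Z_6 = Z_2 + 2  [with Z_2=-2]  = 0
Z_7 = max(Z_6, Z_4) + 2  [with Z_6=0, Z_4=5]  = 7
Without intervention: Z_3 = min(Z_1, Z_2) + 2  [with Z_1=6, Z_2=-2]  = 0; Z_4 = -3Z_3 + 1  [with Z_3=0]  = 1; Z_6 = Z_2 + 2  [with Z_2=-2]  = 0; Z_7 = max(Z_6, Z_4) + 2  [with Z_6=0, Z_4=1]  = 3.
Change = 7 − 3 = 4.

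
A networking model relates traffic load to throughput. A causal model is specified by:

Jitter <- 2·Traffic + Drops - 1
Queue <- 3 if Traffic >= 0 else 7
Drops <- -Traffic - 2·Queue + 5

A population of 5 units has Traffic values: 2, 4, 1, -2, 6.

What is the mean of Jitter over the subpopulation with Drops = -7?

-4

E[Jitter|Drops=-7] averages over only the 2 units with Drops=-7 (Traffic = -2, 6): Jitter = -12, 4, mean -4.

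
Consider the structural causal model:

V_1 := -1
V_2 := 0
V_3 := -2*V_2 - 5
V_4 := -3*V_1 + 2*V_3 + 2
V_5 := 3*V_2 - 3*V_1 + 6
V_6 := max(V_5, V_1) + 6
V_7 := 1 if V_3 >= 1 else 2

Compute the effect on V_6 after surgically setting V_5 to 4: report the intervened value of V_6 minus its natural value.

-5

The intervention breaks the incoming arrows to V_5: V_5 := 3*V_2 - 3*V_1 + 6 no longer applies, and V_5 = 4.
V_6 = max(V_5, V_1) + 6  [with V_5=4, V_1=-1]  = 10
Without intervention: V_5 = 3*V_2 - 3*V_1 + 6  [with V_2=0, V_1=-1]  = 9; V_6 = max(V_5, V_1) + 6  [with V_5=9, V_1=-1]  = 15.
Change = 10 − 15 = -5.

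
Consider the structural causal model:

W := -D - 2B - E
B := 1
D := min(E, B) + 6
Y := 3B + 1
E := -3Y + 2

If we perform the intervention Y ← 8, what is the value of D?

-16

Under do(Y=8), the mechanism Y := 3B + 1 is discarded; Y is fixed at 8.
E = -3Y + 2  [with Y=8]  = -22
D = min(E, B) + 6  [with E=-22, B=1]  = -16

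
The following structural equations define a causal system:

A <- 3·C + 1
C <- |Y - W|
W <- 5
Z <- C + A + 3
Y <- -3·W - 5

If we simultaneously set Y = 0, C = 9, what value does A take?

Setting Y = 0, C = 9 by intervention discards those variables' equations.
A = 3·C + 1  [with C=9]  = 28

28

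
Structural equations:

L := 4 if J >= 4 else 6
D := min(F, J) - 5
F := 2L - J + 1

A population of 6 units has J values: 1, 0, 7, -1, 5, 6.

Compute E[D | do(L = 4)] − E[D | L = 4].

-1.5

Under do(L=4), L's equation is replaced by L=4 for every unit. Per-unit D: -4, -5, -3, -6, -1, -2. Mean = -3.5.
Observing L=4 restricts to units where L's equation naturally yields 4: J ∈ {7, 5, 6}. In that subpopulation D = -3, -1, -2, mean -2.
Difference = -3.5 − (-2) = -1.5.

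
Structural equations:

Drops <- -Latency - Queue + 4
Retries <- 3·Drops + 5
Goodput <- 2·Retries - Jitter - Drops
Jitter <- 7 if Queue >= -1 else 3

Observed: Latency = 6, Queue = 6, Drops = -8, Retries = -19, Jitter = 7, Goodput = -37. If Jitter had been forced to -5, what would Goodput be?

-25

The intervention breaks the incoming arrows to Jitter: Jitter <- 7 if Queue >= -1 else 3 no longer applies, and Jitter = -5.
Drops = -Latency - Queue + 4  [with Latency=6, Queue=6]  = -8
Retries = 3·Drops + 5  [with Drops=-8]  = -19
Goodput = 2·Retries - Jitter - Drops  [with Retries=-19, Jitter=-5, Drops=-8]  = -25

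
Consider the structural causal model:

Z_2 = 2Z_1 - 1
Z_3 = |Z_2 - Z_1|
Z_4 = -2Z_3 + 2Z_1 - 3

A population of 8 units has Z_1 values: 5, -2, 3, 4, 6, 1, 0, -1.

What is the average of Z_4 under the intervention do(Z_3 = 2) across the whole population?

do(Z_3=2) breaks Z_3's dependence on Z_1. With Z_3=2 fixed, Z_4 across the units is 3, -11, -1, 1, 5, -5, -7, -9, mean -3.

-3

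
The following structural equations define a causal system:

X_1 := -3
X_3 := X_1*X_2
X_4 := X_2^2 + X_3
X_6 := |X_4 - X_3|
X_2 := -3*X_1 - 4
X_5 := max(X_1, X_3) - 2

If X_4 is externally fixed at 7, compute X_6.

22

Under do(X_4=7), the mechanism X_4 := X_2^2 + X_3 is discarded; X_4 is fixed at 7.
X_2 = -3*X_1 - 4  [with X_1=-3]  = 5
X_3 = X_1*X_2  [with X_1=-3, X_2=5]  = -15
X_6 = |X_4 - X_3|  [with X_4=7, X_3=-15]  = 22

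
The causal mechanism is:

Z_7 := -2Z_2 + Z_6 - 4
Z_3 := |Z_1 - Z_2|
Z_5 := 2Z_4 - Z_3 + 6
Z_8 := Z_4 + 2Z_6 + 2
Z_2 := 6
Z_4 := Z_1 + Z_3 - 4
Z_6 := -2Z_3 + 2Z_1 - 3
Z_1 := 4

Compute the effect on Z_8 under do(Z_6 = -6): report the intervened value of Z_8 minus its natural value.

Intervening sets Z_6 = -6 and removes its equation (Z_6 := -2Z_3 + 2Z_1 - 3).
Z_3 = |Z_1 - Z_2|  [with Z_1=4, Z_2=6]  = 2
Z_4 = Z_1 + Z_3 - 4  [with Z_1=4, Z_3=2]  = 2
Z_8 = Z_4 + 2Z_6 + 2  [with Z_4=2, Z_6=-6]  = -8
Without intervention: Z_3 = |Z_1 - Z_2|  [with Z_1=4, Z_2=6]  = 2; Z_4 = Z_1 + Z_3 - 4  [with Z_1=4, Z_3=2]  = 2; Z_6 = -2Z_3 + 2Z_1 - 3  [with Z_3=2, Z_1=4]  = 1; Z_8 = Z_4 + 2Z_6 + 2  [with Z_4=2, Z_6=1]  = 6.
Change = -8 − 6 = -14.

-14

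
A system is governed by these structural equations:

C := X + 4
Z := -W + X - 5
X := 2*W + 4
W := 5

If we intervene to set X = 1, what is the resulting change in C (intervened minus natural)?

The intervention breaks the incoming arrows to X: X := 2*W + 4 no longer applies, and X = 1.
C = X + 4  [with X=1]  = 5
Without intervention: X = 2*W + 4  [with W=5]  = 14; C = X + 4  [with X=14]  = 18.
Change = 5 − 18 = -13.

-13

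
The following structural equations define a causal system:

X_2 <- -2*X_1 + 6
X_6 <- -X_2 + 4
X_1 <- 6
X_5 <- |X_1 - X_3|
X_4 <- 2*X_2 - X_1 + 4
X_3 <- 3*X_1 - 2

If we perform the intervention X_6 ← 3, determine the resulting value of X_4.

-14

do(X_6=3) replaces the equation X_6 <- -X_2 + 4 with the constant X_6 = 3.
No directed path runs from X_6 to X_4, so X_4 keeps its natural value.
X_2 = -2*X_1 + 6  [with X_1=6]  = -6
X_4 = 2*X_2 - X_1 + 4  [with X_2=-6, X_1=6]  = -14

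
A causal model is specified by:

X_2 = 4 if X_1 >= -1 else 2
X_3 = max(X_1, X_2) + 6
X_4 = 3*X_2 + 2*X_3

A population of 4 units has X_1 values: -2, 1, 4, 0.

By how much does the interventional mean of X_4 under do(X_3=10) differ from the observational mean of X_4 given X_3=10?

The intervention sets X_3=10 in all 4 units regardless of X_1. Recomputing X_4 per unit gives 26, 32, 32, 32; average 30.5.
Conditioning on X_3=10 selects the 3 unit(s) with X_1 ∈ {1, 4, 0}. Their X_4 values: 32, 32, 32. Mean = 32.
Difference = 30.5 − 32 = -1.5.

-1.5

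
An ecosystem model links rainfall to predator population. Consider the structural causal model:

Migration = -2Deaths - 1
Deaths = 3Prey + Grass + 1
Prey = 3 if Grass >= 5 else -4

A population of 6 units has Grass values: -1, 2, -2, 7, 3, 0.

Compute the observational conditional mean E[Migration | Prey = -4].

E[Migration|Prey=-4] averages over only the 5 units with Prey=-4 (Grass = -1, 2, -2, 3, 0): Migration = 23, 17, 25, 15, 21, mean 20.2.

20.2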